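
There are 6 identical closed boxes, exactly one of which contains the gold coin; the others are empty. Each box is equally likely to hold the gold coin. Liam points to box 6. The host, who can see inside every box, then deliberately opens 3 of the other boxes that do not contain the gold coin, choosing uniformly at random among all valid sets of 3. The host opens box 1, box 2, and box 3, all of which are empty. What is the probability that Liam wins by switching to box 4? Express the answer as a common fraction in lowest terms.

5/12

Condition on the true location of the gold coin.
If it is in any of boxes 1, 2, and 3 (prior 1/6 each): that box was opened and seen not to hold the prize — ruled out; weight (1/6)·0 = 0 each.
If it is in either of boxes 4 and 5 (prior 1/6 each): the host has 4 equally likely choices, so probability 1/4; weight (1/6)·(1/4) = 1/24 each.
If it is in box 6 (prior 1/6): the host has 10 equally likely choices, so probability 1/10; weight (1/6)·(1/10) = 1/60.
The weights sum to 1/10.
So P(the gold coin in box 4 | the host opened box 1, box 2, and box 3) = (1/24) / (1/10) = 5/12.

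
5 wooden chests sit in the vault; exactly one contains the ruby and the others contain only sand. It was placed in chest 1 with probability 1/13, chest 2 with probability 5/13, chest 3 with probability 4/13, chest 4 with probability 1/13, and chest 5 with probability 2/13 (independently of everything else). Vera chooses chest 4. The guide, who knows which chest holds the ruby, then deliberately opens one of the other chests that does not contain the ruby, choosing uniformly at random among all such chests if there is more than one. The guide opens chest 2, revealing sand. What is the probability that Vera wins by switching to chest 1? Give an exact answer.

4/31

Apply Bayes' rule, conditioning on where the ruby actually is.
If it is in chest 1 (prior 1/13): the guide has 3 equally likely choices, so probability 1/3; weight (1/13)·(1/3) = 1/39.
If it is in chest 2 (prior 5/13): the guide opened chest 2, so this case is ruled out; weight (5/13)·0 = 0.
If it is in chest 3 (prior 4/13): the guide has 3 equally likely choices, so probability 1/3; weight (4/13)·(1/3) = 4/39.
If it is in chest 4 (prior 1/13): the guide has 4 equally likely choices, so probability 1/4; weight (1/13)·(1/4) = 1/52.
If it is in chest 5 (prior 2/13): the guide has 3 equally likely choices, so probability 1/3; weight (2/13)·(1/3) = 2/39.
The weights sum to 31/156.
So P(the ruby in chest 1 | the guide opened chest 2) = (1/39) / (31/156) = 4/31.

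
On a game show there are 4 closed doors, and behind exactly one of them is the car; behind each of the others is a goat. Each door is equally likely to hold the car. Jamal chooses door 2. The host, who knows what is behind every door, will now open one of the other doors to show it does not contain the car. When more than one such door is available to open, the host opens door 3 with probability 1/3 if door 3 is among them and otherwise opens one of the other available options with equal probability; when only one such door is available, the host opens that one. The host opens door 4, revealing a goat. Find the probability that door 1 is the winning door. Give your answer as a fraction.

4/9

Consider each possible location of the car in turn.
If it is behind door 1 (prior 1/4): door 3 is available but not opened, probability 2/3; weight (1/4)·(2/3) = 1/6.
If it is behind door 2 (prior 1/4): door 3 is available but not opened; door 4 gets probability (1 − 1/3)/2 = 1/3; weight (1/4)·(1/3) = 1/12.
If it is behind door 3 (prior 1/4): door 3 holds the prize so is unavailable; the host chooses uniformly among the 2 others, probability 1/2; weight (1/4)·(1/2) = 1/8.
If it is behind door 4 (prior 1/4): the host opened door 4, so this case is ruled out; weight (1/4)·0 = 0.
The weights sum to 3/8.
So P(the car behind door 1 | the host opened door 4) = (1/6) / (3/8) = 4/9.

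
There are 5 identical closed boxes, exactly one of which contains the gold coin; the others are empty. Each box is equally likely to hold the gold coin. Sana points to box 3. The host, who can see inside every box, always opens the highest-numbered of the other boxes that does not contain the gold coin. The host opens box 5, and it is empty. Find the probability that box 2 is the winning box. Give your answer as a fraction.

1/4

Apply Bayes' rule, conditioning on where the gold coin actually is.
If it is in any of boxes 1, 2, 3, and 4 (prior 1/5 each): box 5 is the highest-numbered option available, probability 1; weight (1/5)·1 = 1/5 each.
If it is in box 5 (prior 1/5): the host opened box 5, so this case is ruled out; weight (1/5)·0 = 0.
The weights sum to 4/5.
So P(the gold coin in box 2 | the host opened box 5) = (1/5) / (4/5) = 1/4.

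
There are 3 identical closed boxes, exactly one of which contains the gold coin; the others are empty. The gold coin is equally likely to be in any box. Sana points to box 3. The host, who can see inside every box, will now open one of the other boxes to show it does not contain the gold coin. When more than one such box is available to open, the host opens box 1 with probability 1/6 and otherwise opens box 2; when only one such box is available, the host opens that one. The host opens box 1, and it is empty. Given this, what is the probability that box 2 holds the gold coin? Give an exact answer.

6/7

Apply Bayes' rule, conditioning on where the gold coin actually is.
If it is in box 1 (prior 1/3): the host opened box 1, so this case is ruled out; weight (1/3)·0 = 0.
If it is in box 2 (prior 1/3): only box 1 is available, probability 1; weight (1/3)·1 = 1/3.
If it is in box 3 (prior 1/3): box 1 is available, opened with probability 1/6; weight (1/3)·(1/6) = 1/18.
The weights sum to 7/18.
So P(the gold coin in box 2 | the host opened box 1) = (1/3) / (7/18) = 6/7.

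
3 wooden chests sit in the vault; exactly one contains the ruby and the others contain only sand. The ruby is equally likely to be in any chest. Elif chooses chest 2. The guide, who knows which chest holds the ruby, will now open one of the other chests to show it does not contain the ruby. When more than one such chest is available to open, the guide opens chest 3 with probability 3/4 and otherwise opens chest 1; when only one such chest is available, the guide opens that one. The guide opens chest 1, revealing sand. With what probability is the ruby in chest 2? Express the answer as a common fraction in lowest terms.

Apply Bayes' rule, conditioning on where the ruby actually is.
If it is in chest 1 (prior 1/3): the guide opened chest 1, so this case is ruled out; weight (1/3)·0 = 0.
If it is in chest 2 (prior 1/3): chest 3 is available but not opened, probability 1/4; weight (1/3)·(1/4) = 1/12.
If it is in chest 3 (prior 1/3): only chest 1 is available, probability 1; weight (1/3)·1 = 1/3.
The weights sum to 5/12.
So P(the ruby in chest 2 | the guide opened chest 1) = (1/12) / (5/12) = 1/5.

1/5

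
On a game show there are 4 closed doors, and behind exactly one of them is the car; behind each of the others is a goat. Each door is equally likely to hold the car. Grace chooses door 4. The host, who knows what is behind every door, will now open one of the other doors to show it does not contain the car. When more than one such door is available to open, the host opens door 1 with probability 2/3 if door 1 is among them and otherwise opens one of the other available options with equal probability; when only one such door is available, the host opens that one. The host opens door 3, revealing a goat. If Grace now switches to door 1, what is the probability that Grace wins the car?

Apply Bayes' rule, conditioning on where the car actually is.
If it is behind door 1 (prior 1/4): door 1 holds the prize so is unavailable; the host chooses uniformly among the 2 others, probability 1/2; weight (1/4)·(1/2) = 1/8.
If it is behind door 2 (prior 1/4): door 1 is available but not opened, probability 1/3; weight (1/4)·(1/3) = 1/12.
If it is behind door 3 (prior 1/4): the host opened door 3, so this case is ruled out; weight (1/4)·0 = 0.
If it is behind door 4 (prior 1/4): door 1 is available but not opened; door 3 gets probability (1 − 2/3)/2 = 1/6; weight (1/4)·(1/6) = 1/24.
The weights sum to 1/4.
So P(the car behind door 1 | the host opened door 3) = (1/8) / (1/4) = 1/2.

1/2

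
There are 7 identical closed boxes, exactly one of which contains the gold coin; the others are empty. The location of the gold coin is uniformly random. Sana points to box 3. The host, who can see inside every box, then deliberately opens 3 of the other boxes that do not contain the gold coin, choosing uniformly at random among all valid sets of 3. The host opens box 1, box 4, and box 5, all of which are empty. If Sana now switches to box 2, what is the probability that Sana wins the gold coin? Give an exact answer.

2/7

Condition on the true location of the gold coin.
If it is in any of boxes 1, 4, and 5 (prior 1/7 each): that box was opened and seen not to hold the prize — ruled out; weight (1/7)·0 = 0 each.
If it is in any of boxes 2, 6, and 7 (prior 1/7 each): the host has 10 equally likely choices, so probability 1/10; weight (1/7)·(1/10) = 1/70 each.
If it is in box 3 (prior 1/7): the host has 20 equally likely choices, so probability 1/20; weight (1/7)·(1/20) = 1/140.
The weights sum to 1/20.
So P(the gold coin in box 2 | the host opened box 1, box 4, and box 5) = (1/70) / (1/20) = 2/7.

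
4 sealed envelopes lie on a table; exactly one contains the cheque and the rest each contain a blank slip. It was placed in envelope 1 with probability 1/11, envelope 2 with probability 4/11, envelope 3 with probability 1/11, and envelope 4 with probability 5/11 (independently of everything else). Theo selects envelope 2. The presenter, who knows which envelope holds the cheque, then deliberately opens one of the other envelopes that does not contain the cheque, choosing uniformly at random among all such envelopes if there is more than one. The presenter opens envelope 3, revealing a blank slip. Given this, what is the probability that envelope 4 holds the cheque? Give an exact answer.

15/26

Consider each possible location of the cheque in turn.
If it is in envelope 1 (prior 1/11): the presenter has 2 equally likely choices, so probability 1/2; weight (1/11)·(1/2) = 1/22.
If it is in envelope 2 (prior 4/11): the presenter has 3 equally likely choices, so probability 1/3; weight (4/11)·(1/3) = 4/33.
If it is in envelope 3 (prior 1/11): the presenter opened envelope 3, so this case is ruled out; weight (1/11)·0 = 0.
If it is in envelope 4 (prior 5/11): the presenter has 2 equally likely choices, so probability 1/2; weight (5/11)·(1/2) = 5/22.
The weights sum to 13/33.
So P(the cheque in envelope 4 | the presenter opened envelope 3) = (5/22) / (13/33) = 15/26.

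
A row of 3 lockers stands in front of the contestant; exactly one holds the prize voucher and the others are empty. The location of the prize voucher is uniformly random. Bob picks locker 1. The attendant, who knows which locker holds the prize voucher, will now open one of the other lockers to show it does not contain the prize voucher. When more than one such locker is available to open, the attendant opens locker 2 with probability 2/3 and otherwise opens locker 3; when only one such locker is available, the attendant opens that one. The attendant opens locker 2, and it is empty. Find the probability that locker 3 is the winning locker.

Apply Bayes' rule, conditioning on where the prize voucher actually is.
If it is in locker 1 (prior 1/3): locker 2 is available, opened with probability 2/3; weight (1/3)·(2/3) = 2/9.
If it is in locker 2 (prior 1/3): the attendant opened locker 2, so this case is ruled out; weight (1/3)·0 = 0.
If it is in locker 3 (prior 1/3): only locker 2 is available, probability 1; weight (1/3)·1 = 1/3.
The weights sum to 5/9.
So P(the prize voucher in locker 3 | the attendant opened locker 2) = (1/3) / (5/9) = 3/5.

3/5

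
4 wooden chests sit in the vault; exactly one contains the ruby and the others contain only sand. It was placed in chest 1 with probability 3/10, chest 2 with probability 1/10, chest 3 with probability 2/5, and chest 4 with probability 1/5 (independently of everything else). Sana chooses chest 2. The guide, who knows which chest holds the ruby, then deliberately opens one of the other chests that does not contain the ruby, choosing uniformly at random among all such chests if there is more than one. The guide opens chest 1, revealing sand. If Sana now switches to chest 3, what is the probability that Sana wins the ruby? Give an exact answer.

Condition on the true location of the ruby.
If it is in chest 1 (prior 3/10): the guide opened chest 1, so this case is ruled out; weight (3/10)·0 = 0.
If it is in chest 2 (prior 1/10): the guide has 3 equally likely choices, so probability 1/3; weight (1/10)·(1/3) = 1/30.
If it is in chest 3 (prior 2/5): the guide has 2 equally likely choices, so probability 1/2; weight (2/5)·(1/2) = 1/5.
If it is in chest 4 (prior 1/5): the guide has 2 equally likely choices, so probability 1/2; weight (1/5)·(1/2) = 1/10.
The weights sum to 1/3.
So P(the ruby in chest 3 | the guide opened chest 1) = (1/5) / (1/3) = 3/5.

3/5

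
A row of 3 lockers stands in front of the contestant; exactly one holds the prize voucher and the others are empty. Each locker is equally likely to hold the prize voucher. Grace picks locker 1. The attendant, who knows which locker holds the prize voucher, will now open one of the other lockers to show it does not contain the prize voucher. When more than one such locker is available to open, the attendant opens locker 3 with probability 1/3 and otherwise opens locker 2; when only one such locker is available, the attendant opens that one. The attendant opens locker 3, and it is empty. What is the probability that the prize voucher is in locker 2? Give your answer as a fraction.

Condition on the true location of the prize voucher.
If it is in locker 1 (prior 1/3): locker 3 is available, opened with probability 1/3; weight (1/3)·(1/3) = 1/9.
If it is in locker 2 (prior 1/3): only locker 3 is available, probability 1; weight (1/3)·1 = 1/3.
If it is in locker 3 (prior 1/3): the attendant opened locker 3, so this case is ruled out; weight (1/3)·0 = 0.
The weights sum to 4/9.
So P(the prize voucher in locker 2 | the attendant opened locker 3) = (1/3) / (4/9) = 3/4.

3/4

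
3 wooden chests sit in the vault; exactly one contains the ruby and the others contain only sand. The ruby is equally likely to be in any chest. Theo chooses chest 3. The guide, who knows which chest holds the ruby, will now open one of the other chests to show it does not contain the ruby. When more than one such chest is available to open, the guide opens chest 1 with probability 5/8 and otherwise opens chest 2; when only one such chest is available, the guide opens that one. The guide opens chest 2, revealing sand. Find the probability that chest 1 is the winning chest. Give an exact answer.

Apply Bayes' rule, conditioning on where the ruby actually is.
If it is in chest 1 (prior 1/3): only chest 2 is available, probability 1; weight (1/3)·1 = 1/3.
If it is in chest 2 (prior 1/3): the guide opened chest 2, so this case is ruled out; weight (1/3)·0 = 0.
If it is in chest 3 (prior 1/3): chest 1 is available but not opened, probability 3/8; weight (1/3)·(3/8) = 1/8.
The weights sum to 11/24.
So P(the ruby in chest 1 | the guide opened chest 2) = (1/3) / (11/24) = 8/11.

8/11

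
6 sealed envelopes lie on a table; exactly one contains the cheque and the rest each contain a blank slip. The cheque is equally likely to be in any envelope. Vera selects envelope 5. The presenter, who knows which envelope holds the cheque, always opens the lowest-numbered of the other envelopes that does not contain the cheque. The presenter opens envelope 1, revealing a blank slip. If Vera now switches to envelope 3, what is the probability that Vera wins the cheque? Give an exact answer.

1/5

Apply Bayes' rule, conditioning on where the cheque actually is.
If it is in envelope 1 (prior 1/6): the presenter opened envelope 1, so this case is ruled out; weight (1/6)·0 = 0.
If it is in any of envelopes 2, 3, 4, 5, and 6 (prior 1/6 each): envelope 1 is the lowest-numbered option available, probability 1; weight (1/6)·1 = 1/6 each.
The weights sum to 5/6.
So P(the cheque in envelope 3 | the presenter opened envelope 1) = (1/6) / (5/6) = 1/5.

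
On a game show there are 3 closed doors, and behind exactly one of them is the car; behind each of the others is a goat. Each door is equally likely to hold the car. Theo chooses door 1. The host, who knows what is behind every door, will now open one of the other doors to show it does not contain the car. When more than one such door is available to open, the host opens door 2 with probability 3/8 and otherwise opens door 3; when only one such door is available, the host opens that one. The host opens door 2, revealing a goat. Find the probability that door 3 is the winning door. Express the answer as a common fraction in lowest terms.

8/11

Apply Bayes' rule, conditioning on where the car actually is.
If it is behind door 1 (prior 1/3): door 2 is available, opened with probability 3/8; weight (1/3)·(3/8) = 1/8.
If it is behind door 2 (prior 1/3): the host opened door 2, so this case is ruled out; weight (1/3)·0 = 0.
If it is behind door 3 (prior 1/3): only door 2 is available, probability 1; weight (1/3)·1 = 1/3.
The weights sum to 11/24.
So P(the car behind door 3 | the host opened door 2) = (1/3) / (11/24) = 8/11.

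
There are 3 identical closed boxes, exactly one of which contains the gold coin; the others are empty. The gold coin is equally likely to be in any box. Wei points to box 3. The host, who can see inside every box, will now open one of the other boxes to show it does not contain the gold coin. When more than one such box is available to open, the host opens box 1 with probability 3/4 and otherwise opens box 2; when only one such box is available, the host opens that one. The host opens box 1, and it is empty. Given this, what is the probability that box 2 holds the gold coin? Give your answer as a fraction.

Apply Bayes' rule, conditioning on where the gold coin actually is.
If it is in box 1 (prior 1/3): the host opened box 1, so this case is ruled out; weight (1/3)·0 = 0.
If it is in box 2 (prior 1/3): only box 1 is available, probability 1; weight (1/3)·1 = 1/3.
If it is in box 3 (prior 1/3): box 1 is available, opened with probability 3/4; weight (1/3)·(3/4) = 1/4.
The weights sum to 7/12.
So P(the gold coin in box 2 | the host opened box 1) = (1/3) / (7/12) = 4/7.

4/7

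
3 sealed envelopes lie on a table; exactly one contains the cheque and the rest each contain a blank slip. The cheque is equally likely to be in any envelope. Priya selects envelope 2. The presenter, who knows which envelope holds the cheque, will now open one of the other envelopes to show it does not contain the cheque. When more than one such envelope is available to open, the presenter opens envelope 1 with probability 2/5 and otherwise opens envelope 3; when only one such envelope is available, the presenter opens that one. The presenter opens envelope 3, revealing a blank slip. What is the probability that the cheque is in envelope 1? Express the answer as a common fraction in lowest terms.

5/8

Consider each possible location of the cheque in turn.
If it is in envelope 1 (prior 1/3): only envelope 3 is available, probability 1; weight (1/3)·1 = 1/3.
If it is in envelope 2 (prior 1/3): envelope 1 is available but not opened, probability 3/5; weight (1/3)·(3/5) = 1/5.
If it is in envelope 3 (prior 1/3): the presenter opened envelope 3, so this case is ruled out; weight (1/3)·0 = 0.
The weights sum to 8/15.
So P(the cheque in envelope 1 | the presenter opened envelope 3) = (1/3) / (8/15) = 5/8.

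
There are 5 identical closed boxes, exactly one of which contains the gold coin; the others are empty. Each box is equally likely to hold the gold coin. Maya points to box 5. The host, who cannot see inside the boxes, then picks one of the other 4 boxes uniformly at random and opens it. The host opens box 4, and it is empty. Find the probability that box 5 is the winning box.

Consider each possible location of the gold coin in turn.
If it is in any of boxes 1, 2, 3, and 5 (prior 1/5 each): the host picks box 4 with probability 1/4 regardless, and it is not the prize; weight (1/5)·(1/4) = 1/20 each.
If it is in box 4 (prior 1/5): the host opened box 4, so this case is ruled out; weight (1/5)·0 = 0.
The weights sum to 1/5.
So P(the gold coin in box 5 | the host opened box 4) = (1/20) / (1/5) = 1/4.

1/4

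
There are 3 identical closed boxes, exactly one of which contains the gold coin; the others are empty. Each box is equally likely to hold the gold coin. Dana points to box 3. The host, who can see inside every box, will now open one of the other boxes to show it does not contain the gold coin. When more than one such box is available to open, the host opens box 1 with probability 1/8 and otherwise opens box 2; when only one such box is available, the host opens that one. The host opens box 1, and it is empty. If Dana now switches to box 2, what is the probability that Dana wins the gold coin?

Condition on the true location of the gold coin.
If it is in box 1 (prior 1/3): the host opened box 1, so this case is ruled out; weight (1/3)·0 = 0.
If it is in box 2 (prior 1/3): only box 1 is available, probability 1; weight (1/3)·1 = 1/3.
If it is in box 3 (prior 1/3): box 1 is available, opened with probability 1/8; weight (1/3)·(1/8) = 1/24.
The weights sum to 3/8.
So P(the gold coin in box 2 | the host opened box 1) = (1/3) / (3/8) = 8/9.

8/9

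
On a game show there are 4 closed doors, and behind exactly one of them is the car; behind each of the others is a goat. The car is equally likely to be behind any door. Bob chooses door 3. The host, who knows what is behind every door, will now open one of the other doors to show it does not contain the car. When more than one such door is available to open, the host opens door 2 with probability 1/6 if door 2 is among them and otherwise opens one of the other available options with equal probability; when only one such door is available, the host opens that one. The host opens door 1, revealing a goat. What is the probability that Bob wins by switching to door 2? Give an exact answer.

2/7

Consider each possible location of the car in turn.
If it is behind door 1 (prior 1/4): the host opened door 1, so this case is ruled out; weight (1/4)·0 = 0.
If it is behind door 2 (prior 1/4): door 2 holds the prize so is unavailable; the host chooses uniformly among the 2 others, probability 1/2; weight (1/4)·(1/2) = 1/8.
If it is behind door 3 (prior 1/4): door 2 is available but not opened; door 1 gets probability (1 − 1/6)/2 = 5/12; weight (1/4)·(5/12) = 5/48.
If it is behind door 4 (prior 1/4): door 2 is available but not opened, probability 5/6; weight (1/4)·(5/6) = 5/24.
The weights sum to 7/16.
So P(the car behind door 2 | the host opened door 1) = (1/8) / (7/16) = 2/7.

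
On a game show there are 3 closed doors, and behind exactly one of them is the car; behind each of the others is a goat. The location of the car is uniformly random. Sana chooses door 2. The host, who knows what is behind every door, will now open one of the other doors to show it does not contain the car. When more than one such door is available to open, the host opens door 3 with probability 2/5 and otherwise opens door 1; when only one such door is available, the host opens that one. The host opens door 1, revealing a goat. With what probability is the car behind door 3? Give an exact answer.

Condition on the true location of the car.
If it is behind door 1 (prior 1/3): the host opened door 1, so this case is ruled out; weight (1/3)·0 = 0.
If it is behind door 2 (prior 1/3): door 3 is available but not opened, probability 3/5; weight (1/3)·(3/5) = 1/5.
If it is behind door 3 (prior 1/3): only door 1 is available, probability 1; weight (1/3)·1 = 1/3.
The weights sum to 8/15.
So P(the car behind door 3 | the host opened door 1) = (1/3) / (8/15) = 5/8.

5/8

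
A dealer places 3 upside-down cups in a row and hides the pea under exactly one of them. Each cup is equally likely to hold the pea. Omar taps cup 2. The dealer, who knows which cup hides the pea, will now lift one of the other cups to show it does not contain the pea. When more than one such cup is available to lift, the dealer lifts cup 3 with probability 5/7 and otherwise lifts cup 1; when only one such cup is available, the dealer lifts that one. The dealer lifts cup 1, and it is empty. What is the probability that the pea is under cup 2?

Consider each possible location of the pea in turn.
If it is under cup 1 (prior 1/3): the dealer opened cup 1, so this case is ruled out; weight (1/3)·0 = 0.
If it is under cup 2 (prior 1/3): cup 3 is available but not opened, probability 2/7; weight (1/3)·(2/7) = 2/21.
If it is under cup 3 (prior 1/3): only cup 1 is available, probability 1; weight (1/3)·1 = 1/3.
The weights sum to 3/7.
So P(the pea under cup 2 | the dealer opened cup 1) = (2/21) / (3/7) = 2/9.

2/9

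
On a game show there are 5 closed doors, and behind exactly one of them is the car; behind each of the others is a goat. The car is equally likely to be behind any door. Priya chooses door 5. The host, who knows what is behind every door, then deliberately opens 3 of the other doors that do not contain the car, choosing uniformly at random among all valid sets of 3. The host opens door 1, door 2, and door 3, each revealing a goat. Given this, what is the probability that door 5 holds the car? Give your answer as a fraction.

Apply Bayes' rule, conditioning on where the car actually is.
If it is behind any of doors 1, 2, and 3 (prior 1/5 each): that door was opened and seen not to hold the prize — ruled out; weight (1/5)·0 = 0 each.
If it is behind door 4 (prior 1/5): the host has no choice, probability 1; weight (1/5)·1 = 1/5.
If it is behind door 5 (prior 1/5): the host has 4 equally likely choices, so probability 1/4; weight (1/5)·(1/4) = 1/20.
The weights sum to 1/4.
So P(the car behind door 5 | the host opened door 1, door 2, and door 3) = (1/20) / (1/4) = 1/5.

1/5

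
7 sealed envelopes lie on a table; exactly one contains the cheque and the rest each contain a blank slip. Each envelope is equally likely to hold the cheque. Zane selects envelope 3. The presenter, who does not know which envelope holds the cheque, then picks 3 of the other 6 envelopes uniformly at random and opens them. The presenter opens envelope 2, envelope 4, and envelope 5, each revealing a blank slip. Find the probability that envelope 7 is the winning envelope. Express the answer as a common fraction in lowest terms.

1/4

Consider each possible location of the cheque in turn.
If it is in any of envelopes 1, 3, 6, and 7 (prior 1/7 each): the presenter picks exactly this set with probability 1/20 regardless, and none is the prize; weight (1/7)·(1/20) = 1/140 each.
If it is in any of envelopes 2, 4, and 5 (prior 1/7 each): that envelope was opened and seen not to hold the prize — ruled out; weight (1/7)·0 = 0 each.
The weights sum to 1/35.
So P(the cheque in envelope 7 | the presenter opened envelope 2, envelope 4, and envelope 5) = (1/140) / (1/35) = 1/4.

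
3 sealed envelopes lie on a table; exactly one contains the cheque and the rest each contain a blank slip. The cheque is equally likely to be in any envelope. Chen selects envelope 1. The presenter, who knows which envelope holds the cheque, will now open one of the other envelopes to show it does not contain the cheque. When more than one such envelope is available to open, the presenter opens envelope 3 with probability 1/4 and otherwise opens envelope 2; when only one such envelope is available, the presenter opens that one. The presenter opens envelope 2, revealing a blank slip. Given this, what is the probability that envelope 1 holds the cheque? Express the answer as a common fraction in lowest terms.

Condition on the true location of the cheque.
If it is in envelope 1 (prior 1/3): envelope 3 is available but not opened, probability 3/4; weight (1/3)·(3/4) = 1/4.
If it is in envelope 2 (prior 1/3): the presenter opened envelope 2, so this case is ruled out; weight (1/3)·0 = 0.
If it is in envelope 3 (prior 1/3): only envelope 2 is available, probability 1; weight (1/3)·1 = 1/3.
The weights sum to 7/12.
So P(the cheque in envelope 1 | the presenter opened envelope 2) = (1/4) / (7/12) = 3/7.

3/7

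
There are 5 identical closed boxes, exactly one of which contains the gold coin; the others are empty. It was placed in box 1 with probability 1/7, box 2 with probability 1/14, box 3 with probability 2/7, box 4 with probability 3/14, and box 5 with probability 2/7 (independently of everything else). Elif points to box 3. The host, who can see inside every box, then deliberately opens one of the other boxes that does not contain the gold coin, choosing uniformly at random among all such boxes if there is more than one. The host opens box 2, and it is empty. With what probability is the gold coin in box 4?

Condition on the true location of the gold coin.
If it is in box 1 (prior 1/7): the host has 3 equally likely choices, so probability 1/3; weight (1/7)·(1/3) = 1/21.
If it is in box 2 (prior 1/14): the host opened box 2, so this case is ruled out; weight (1/14)·0 = 0.
If it is in box 3 (prior 2/7): the host has 4 equally likely choices, so probability 1/4; weight (2/7)·(1/4) = 1/14.
If it is in box 4 (prior 3/14): the host has 3 equally likely choices, so probability 1/3; weight (3/14)·(1/3) = 1/14.
If it is in box 5 (prior 2/7): the host has 3 equally likely choices, so probability 1/3; weight (2/7)·(1/3) = 2/21.
The weights sum to 2/7.
So P(the gold coin in box 4 | the host opened box 2) = (1/14) / (2/7) = 1/4.

1/4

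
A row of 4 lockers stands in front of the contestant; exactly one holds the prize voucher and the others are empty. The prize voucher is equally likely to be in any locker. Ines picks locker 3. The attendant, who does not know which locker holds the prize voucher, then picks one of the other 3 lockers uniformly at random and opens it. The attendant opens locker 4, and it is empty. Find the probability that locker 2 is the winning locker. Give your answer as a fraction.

1/3

Consider each possible location of the prize voucher in turn.
If it is in any of lockers 1, 2, and 3 (prior 1/4 each): the attendant picks locker 4 with probability 1/3 regardless, and it is not the prize; weight (1/4)·(1/3) = 1/12 each.
If it is in locker 4 (prior 1/4): the attendant opened locker 4, so this case is ruled out; weight (1/4)·0 = 0.
The weights sum to 1/4.
So P(the prize voucher in locker 2 | the attendant opened locker 4) = (1/12) / (1/4) = 1/3.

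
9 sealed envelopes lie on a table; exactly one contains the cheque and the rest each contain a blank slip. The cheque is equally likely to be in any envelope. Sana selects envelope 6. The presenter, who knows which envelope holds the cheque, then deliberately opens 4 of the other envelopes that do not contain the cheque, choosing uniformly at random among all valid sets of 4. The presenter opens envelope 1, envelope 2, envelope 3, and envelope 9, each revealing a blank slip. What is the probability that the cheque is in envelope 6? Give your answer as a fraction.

Apply Bayes' rule, conditioning on where the cheque actually is.
If it is in any of envelopes 1, 2, 3, and 9 (prior 1/9 each): that envelope was opened and seen not to hold the prize — ruled out; weight (1/9)·0 = 0 each.
If it is in any of envelopes 4, 5, 7, and 8 (prior 1/9 each): the presenter has 35 equally likely choices, so probability 1/35; weight (1/9)·(1/35) = 1/315 each.
If it is in envelope 6 (prior 1/9): the presenter has 70 equally likely choices, so probability 1/70; weight (1/9)·(1/70) = 1/630.
The weights sum to 1/70.
So P(the cheque in envelope 6 | the presenter opened envelope 1, envelope 2, envelope 3, and envelope 9) = (1/630) / (1/70) = 1/9.

1/9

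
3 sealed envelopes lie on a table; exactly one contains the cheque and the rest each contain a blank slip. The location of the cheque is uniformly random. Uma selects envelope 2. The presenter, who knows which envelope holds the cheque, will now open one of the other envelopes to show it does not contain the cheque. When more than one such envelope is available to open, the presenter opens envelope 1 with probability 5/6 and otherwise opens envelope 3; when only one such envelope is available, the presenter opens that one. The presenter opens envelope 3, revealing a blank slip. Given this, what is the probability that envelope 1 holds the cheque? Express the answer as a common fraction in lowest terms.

Apply Bayes' rule, conditioning on where the cheque actually is.
If it is in envelope 1 (prior 1/3): only envelope 3 is available, probability 1; weight (1/3)·1 = 1/3.
If it is in envelope 2 (prior 1/3): envelope 1 is available but not opened, probability 1/6; weight (1/3)·(1/6) = 1/18.
If it is in envelope 3 (prior 1/3): the presenter opened envelope 3, so this case is ruled out; weight (1/3)·0 = 0.
The weights sum to 7/18.
So P(the cheque in envelope 1 | the presenter opened envelope 3) = (1/3) / (7/18) = 6/7.

6/7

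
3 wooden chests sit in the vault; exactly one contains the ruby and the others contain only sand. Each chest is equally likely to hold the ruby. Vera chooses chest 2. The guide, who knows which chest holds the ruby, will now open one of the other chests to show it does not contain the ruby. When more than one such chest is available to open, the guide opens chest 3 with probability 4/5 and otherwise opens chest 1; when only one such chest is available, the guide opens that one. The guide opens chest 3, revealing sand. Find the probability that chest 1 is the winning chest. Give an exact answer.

Condition on the true location of the ruby.
If it is in chest 1 (prior 1/3): only chest 3 is available, probability 1; weight (1/3)·1 = 1/3.
If it is in chest 2 (prior 1/3): chest 3 is available, opened with probability 4/5; weight (1/3)·(4/5) = 4/15.
If it is in chest 3 (prior 1/3): the guide opened chest 3, so this case is ruled out; weight (1/3)·0 = 0.
The weights sum to 3/5.
So P(the ruby in chest 1 | the guide opened chest 3) = (1/3) / (3/5) = 5/9.

5/9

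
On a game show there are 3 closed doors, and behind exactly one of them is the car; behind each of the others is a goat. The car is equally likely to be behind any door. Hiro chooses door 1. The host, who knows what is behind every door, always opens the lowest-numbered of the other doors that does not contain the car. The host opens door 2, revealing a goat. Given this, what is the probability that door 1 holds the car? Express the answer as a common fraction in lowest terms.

Consider each possible location of the car in turn.
If it is behind either of doors 1 and 3 (prior 1/3 each): door 2 is the lowest-numbered option available, probability 1; weight (1/3)·1 = 1/3 each.
If it is behind door 2 (prior 1/3): the host opened door 2, so this case is ruled out; weight (1/3)·0 = 0.
The weights sum to 2/3.
So P(the car behind door 1 | the host opened door 2) = (1/3) / (2/3) = 1/2.

1/2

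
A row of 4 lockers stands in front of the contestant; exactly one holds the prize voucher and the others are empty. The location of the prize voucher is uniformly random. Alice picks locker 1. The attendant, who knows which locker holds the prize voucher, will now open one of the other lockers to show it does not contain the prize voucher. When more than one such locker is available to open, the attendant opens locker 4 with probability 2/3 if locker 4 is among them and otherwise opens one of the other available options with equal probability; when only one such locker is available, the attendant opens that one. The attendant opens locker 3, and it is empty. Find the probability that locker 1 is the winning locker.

Condition on the true location of the prize voucher.
If it is in locker 1 (prior 1/4): locker 4 is available but not opened; locker 3 gets probability (1 − 2/3)/2 = 1/6; weight (1/4)·(1/6) = 1/24.
If it is in locker 2 (prior 1/4): locker 4 is available but not opened, probability 1/3; weight (1/4)·(1/3) = 1/12.
If it is in locker 3 (prior 1/4): the attendant opened locker 3, so this case is ruled out; weight (1/4)·0 = 0.
If it is in locker 4 (prior 1/4): locker 4 holds the prize so is unavailable; the attendant chooses uniformly among the 2 others, probability 1/2; weight (1/4)·(1/2) = 1/8.
The weights sum to 1/4.
So P(the prize voucher in locker 1 | the attendant opened locker 3) = (1/24) / (1/4) = 1/6.

1/6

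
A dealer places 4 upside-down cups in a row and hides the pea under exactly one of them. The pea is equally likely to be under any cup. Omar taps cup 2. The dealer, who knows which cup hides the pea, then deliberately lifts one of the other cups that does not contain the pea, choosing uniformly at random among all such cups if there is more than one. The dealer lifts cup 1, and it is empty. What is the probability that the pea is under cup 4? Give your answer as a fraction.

3/8

Apply Bayes' rule, conditioning on where the pea actually is.
If it is under cup 1 (prior 1/4): the dealer opened cup 1, so this case is ruled out; weight (1/4)·0 = 0.
If it is under cup 2 (prior 1/4): the dealer has 3 equally likely choices, so probability 1/3; weight (1/4)·(1/3) = 1/12.
If it is under either of cups 3 and 4 (prior 1/4 each): the dealer has 2 equally likely choices, so probability 1/2; weight (1/4)·(1/2) = 1/8 each.
The weights sum to 1/3.
So P(the pea under cup 4 | the dealer opened cup 1) = (1/8) / (1/3) = 3/8.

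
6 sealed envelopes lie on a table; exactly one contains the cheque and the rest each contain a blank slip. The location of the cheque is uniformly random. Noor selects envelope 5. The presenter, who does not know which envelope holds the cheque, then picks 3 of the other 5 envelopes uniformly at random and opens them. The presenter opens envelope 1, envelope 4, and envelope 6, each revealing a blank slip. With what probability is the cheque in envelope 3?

Condition on the true location of the cheque.
If it is in any of envelopes 1, 4, and 6 (prior 1/6 each): that envelope was opened and seen not to hold the prize — ruled out; weight (1/6)·0 = 0 each.
If it is in any of envelopes 2, 3, and 5 (prior 1/6 each): the presenter picks exactly this set with probability 1/10 regardless, and none is the prize; weight (1/6)·(1/10) = 1/60 each.
The weights sum to 1/20.
So P(the cheque in envelope 3 | the presenter opened envelope 1, envelope 4, and envelope 6) = (1/60) / (1/20) = 1/3.

1/3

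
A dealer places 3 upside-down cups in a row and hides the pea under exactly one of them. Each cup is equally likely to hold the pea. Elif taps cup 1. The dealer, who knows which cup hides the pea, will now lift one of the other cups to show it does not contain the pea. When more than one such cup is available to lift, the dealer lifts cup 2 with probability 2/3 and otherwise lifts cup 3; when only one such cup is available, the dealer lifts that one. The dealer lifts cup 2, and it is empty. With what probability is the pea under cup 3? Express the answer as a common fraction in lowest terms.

Apply Bayes' rule, conditioning on where the pea actually is.
If it is under cup 1 (prior 1/3): cup 2 is available, opened with probability 2/3; weight (1/3)·(2/3) = 2/9.
If it is under cup 2 (prior 1/3): the dealer opened cup 2, so this case is ruled out; weight (1/3)·0 = 0.
If it is under cup 3 (prior 1/3): only cup 2 is available, probability 1; weight (1/3)·1 = 1/3.
The weights sum to 5/9.
So P(the pea under cup 3 | the dealer opened cup 2) = (1/3) / (5/9) = 3/5.

3/5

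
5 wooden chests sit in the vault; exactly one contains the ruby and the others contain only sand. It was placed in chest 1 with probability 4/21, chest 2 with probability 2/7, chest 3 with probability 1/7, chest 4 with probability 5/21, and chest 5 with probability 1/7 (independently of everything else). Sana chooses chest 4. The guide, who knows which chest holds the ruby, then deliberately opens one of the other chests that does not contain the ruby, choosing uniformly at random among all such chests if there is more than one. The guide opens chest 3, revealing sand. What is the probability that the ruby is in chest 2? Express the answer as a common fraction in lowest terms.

24/67

Apply Bayes' rule, conditioning on where the ruby actually is.
If it is in chest 1 (prior 4/21): the guide has 3 equally likely choices, so probability 1/3; weight (4/21)·(1/3) = 4/63.
If it is in chest 2 (prior 2/7): the guide has 3 equally likely choices, so probability 1/3; weight (2/7)·(1/3) = 2/21.
If it is in chest 3 (prior 1/7): the guide opened chest 3, so this case is ruled out; weight (1/7)·0 = 0.
If it is in chest 4 (prior 5/21): the guide has 4 equally likely choices, so probability 1/4; weight (5/21)·(1/4) = 5/84.
If it is in chest 5 (prior 1/7): the guide has 3 equally likely choices, so probability 1/3; weight (1/7)·(1/3) = 1/21.
The weights sum to 67/252.
So P(the ruby in chest 2 | the guide opened chest 3) = (2/21) / (67/252) = 24/67.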